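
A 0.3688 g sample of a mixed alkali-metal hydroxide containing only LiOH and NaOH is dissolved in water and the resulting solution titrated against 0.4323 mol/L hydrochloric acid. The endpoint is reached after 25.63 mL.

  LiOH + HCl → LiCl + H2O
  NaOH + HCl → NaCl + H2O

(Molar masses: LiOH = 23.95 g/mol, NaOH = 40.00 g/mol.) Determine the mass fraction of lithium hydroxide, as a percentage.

30.10 %

n(HCl) = 0.02563 × 0.4323 = 0.01108 mol
Let x = n(LiOH), y = n(NaOH).
Titrant: 1x + 1y = 0.01108;  mass: 23.95x + 40.00y = 0.3688
Solving, x = 4.635 × 10^-3 mol, y = 6.445 × 10^-3 mol
mass of LiOH = 4.635 × 10^-3 × 23.95 = 0.1110 g
% LiOH = 0.1110 / 0.3688 × 100 = 30.10 %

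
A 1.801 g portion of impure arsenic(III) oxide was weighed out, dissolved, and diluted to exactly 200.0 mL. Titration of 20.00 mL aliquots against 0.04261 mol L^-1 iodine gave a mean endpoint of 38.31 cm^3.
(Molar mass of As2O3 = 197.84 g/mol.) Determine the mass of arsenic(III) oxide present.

As2O3 + 2 I2 + 2 H2O → As2O5 + 4 HI
n(I2) per titration = 0.03831 × 0.04261 = 1.632 × 10^-3 mol
From the 1:2 ratio, n(As2O3) in each aliquot = 1/2 × 1.632 × 10^-3 = 8.162 × 10^-4 mol
n(As2O3) in the whole flask = 8.162 × 10^-4 × 200.0/20.00 = 8.162 × 10^-3 mol
mass of As2O3 = 8.162 × 10^-3 × 197.84 = 1.615 g

1.615 g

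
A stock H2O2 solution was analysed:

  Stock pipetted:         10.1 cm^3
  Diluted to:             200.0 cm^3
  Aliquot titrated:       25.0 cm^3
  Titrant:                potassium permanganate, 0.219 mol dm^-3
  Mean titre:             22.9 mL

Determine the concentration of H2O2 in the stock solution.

2 MnO4^- + 5 H2O2 + 6 H^+ → 2 Mn^2+ + 5 O2 + 8 H2O
n(KMnO4) = 0.0229 × 0.219 = 5.02 × 10^-3 mol
From the 5:2 ratio, n(H2O2) in the aliquot = 5/2 × 5.02 × 10^-3 = 0.0125 mol
[H2O2]_dilute = 0.0125 / 0.0250 = 0.502 mol/L
Dilution factor = 200.0 / 10.1 = 19.80
[H2O2]_stock = 0.502 × 19.80 = 9.93 mol/L

9.93 mol/L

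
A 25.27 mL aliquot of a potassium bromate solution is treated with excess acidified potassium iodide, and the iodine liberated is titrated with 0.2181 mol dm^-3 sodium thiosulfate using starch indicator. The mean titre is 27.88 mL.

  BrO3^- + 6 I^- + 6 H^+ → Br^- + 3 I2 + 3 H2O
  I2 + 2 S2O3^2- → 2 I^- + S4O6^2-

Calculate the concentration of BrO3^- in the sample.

0.04010 mol/L

n(S2O3^2-) = 0.02788 × 0.2181 = 6.081 × 10^-3 mol
n(I2) = n(S2O3^2-)/2 = 3.040 × 10^-3 mol
From the 1:3 ratio, n(BrO3^-) in the aliquot = 1/3 × 3.040 × 10^-3 = 1.013 × 10^-3 mol
[BrO3^-] = 1.013 × 10^-3 / 0.02527 = 0.04010 mol/L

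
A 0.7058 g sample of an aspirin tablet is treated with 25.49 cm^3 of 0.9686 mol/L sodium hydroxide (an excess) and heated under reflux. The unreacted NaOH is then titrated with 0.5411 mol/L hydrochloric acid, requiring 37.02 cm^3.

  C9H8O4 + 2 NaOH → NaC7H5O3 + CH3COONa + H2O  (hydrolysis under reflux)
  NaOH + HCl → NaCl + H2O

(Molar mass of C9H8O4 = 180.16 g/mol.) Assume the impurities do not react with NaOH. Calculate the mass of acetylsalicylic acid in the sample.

n(NaOH) added = 0.02549 × 0.9686 = 0.02469 mol
n(HCl) used in back-titration = 0.03702 × 0.5411 = 0.02003 mol
n(NaOH) left over = 0.02003 mol (1:1 ratio)
n(NaOH) consumed by analyte = 0.02469 − 0.02003 = 4.658 × 10^-3 mol
From the 1:2 ratio, n(C9H8O4) = 1/2 × 4.658 × 10^-3 = 2.329 × 10^-3 mol
mass of C9H8O4 = 2.329 × 10^-3 × 180.16 = 0.4196 g

0.4196 g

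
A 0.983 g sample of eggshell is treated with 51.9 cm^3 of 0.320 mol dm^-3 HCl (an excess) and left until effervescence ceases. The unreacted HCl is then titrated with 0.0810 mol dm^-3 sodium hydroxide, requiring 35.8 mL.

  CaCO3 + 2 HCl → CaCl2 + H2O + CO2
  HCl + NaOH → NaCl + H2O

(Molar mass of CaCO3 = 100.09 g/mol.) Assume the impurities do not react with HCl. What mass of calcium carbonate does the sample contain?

0.686 g

n(HCl) added = 0.0519 × 0.320 = 0.0166 mol
n(NaOH) used in back-titration = 0.0358 × 0.0810 = 2.90 × 10^-3 mol
n(HCl) left over = 2.90 × 10^-3 mol (1:1 ratio)
n(HCl) consumed by analyte = 0.0166 − 2.90 × 10^-3 = 0.0137 mol
From the 1:2 ratio, n(CaCO3) = 1/2 × 0.0137 = 6.85 × 10^-3 mol
mass of CaCO3 = 6.85 × 10^-3 × 100.09 = 0.686 g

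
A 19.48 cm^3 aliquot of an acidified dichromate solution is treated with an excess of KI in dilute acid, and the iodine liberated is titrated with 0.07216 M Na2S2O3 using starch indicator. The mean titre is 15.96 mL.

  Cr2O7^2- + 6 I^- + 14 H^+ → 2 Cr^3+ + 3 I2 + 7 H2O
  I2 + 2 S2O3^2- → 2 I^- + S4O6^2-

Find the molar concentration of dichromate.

0.009853 M

n(S2O3^2-) = 0.01596 × 0.07216 = 1.152 × 10^-3 mol
n(I2) = n(S2O3^2-)/2 = 5.758 × 10^-4 mol
From the 1:3 ratio, n(Cr2O7^2-) in the aliquot = 1/3 × 5.758 × 10^-4 = 1.919 × 10^-4 mol
[Cr2O7^2-] = 1.919 × 10^-4 / 0.01948 = 0.009853 mol/L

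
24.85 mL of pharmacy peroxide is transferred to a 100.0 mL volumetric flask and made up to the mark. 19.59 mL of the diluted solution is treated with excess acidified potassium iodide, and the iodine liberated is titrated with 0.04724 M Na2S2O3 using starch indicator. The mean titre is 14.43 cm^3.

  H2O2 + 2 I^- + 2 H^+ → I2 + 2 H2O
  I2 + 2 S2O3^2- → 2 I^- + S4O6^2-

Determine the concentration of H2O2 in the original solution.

n(S2O3^2-) = 0.01443 × 0.04724 = 6.817 × 10^-4 mol
n(I2) = n(S2O3^2-)/2 = 3.408 × 10^-4 mol
n(H2O2) in the aliquot = 3.408 × 10^-4 mol (1:1 ratio)
[H2O2]_dilute = 3.408 × 10^-4 / 0.01959 = 0.01740 mol/L
[H2O2]_original = 0.01740 × 100.0/24.85 = 0.07001 mol/L

0.07001 M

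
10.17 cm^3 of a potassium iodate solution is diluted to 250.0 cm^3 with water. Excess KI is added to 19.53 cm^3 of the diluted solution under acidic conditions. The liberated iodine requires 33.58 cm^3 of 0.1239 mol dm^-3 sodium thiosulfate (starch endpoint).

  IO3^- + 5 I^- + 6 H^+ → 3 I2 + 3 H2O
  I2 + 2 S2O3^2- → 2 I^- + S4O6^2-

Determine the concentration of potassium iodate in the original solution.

0.8728 mol/L

n(S2O3^2-) = 0.03358 × 0.1239 = 4.161 × 10^-3 mol
n(I2) = n(S2O3^2-)/2 = 2.080 × 10^-3 mol
From the 1:3 ratio, n(IO3^-) in the aliquot = 1/3 × 2.080 × 10^-3 = 6.934 × 10^-4 mol
[IO3^-]_dilute = 6.934 × 10^-4 / 0.01953 = 0.03551 mol/L
[IO3^-]_original = 0.03551 × 250.0/10.17 = 0.8728 mol/L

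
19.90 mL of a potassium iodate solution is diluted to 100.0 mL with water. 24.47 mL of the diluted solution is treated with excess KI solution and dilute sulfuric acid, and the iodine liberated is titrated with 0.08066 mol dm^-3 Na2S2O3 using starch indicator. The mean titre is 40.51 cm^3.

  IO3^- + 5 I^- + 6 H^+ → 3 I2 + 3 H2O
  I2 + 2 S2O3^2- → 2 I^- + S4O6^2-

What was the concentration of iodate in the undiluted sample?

n(S2O3^2-) = 0.04051 × 0.08066 = 3.268 × 10^-3 mol
n(I2) = n(S2O3^2-)/2 = 1.634 × 10^-3 mol
From the 1:3 ratio, n(IO3^-) in the aliquot = 1/3 × 1.634 × 10^-3 = 5.446 × 10^-4 mol
[IO3^-]_dilute = 5.446 × 10^-4 / 0.02447 = 0.02226 mol/L
[IO3^-]_original = 0.02226 × 100.0/19.90 = 0.1118 mol/L

0.1118 mol/L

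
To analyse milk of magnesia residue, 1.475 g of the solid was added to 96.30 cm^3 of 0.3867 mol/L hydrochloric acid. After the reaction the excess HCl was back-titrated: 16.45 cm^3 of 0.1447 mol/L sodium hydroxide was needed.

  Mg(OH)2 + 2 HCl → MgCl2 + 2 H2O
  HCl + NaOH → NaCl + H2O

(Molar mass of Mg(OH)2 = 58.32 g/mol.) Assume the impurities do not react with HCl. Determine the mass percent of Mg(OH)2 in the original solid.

68.91 %

n(HCl) added = 0.09630 × 0.3867 = 0.03724 mol
n(NaOH) used in back-titration = 0.01645 × 0.1447 = 2.380 × 10^-3 mol
n(HCl) left over = 2.380 × 10^-3 mol (1:1 ratio)
n(HCl) consumed by analyte = 0.03724 − 2.380 × 10^-3 = 0.03486 mol
From the 1:2 ratio, n(Mg(OH)2) = 1/2 × 0.03486 = 0.01743 mol
mass of Mg(OH)2 = 0.01743 × 58.32 = 1.016 g
% Mg(OH)2 = 1.016 / 1.475 × 100 = 68.91 %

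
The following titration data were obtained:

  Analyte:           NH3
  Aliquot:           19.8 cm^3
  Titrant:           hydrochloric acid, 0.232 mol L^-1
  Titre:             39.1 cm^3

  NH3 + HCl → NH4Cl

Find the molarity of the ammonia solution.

0.458 mol/L

n(HCl) = 0.0391 L × 0.232 mol/L = 9.07 × 10^-3 mol
n(NH3) = 9.07 × 10^-3 mol (1:1 mole ratio)
[NH3] = 9.07 × 10^-3 mol / 0.0198 L = 0.458 mol/L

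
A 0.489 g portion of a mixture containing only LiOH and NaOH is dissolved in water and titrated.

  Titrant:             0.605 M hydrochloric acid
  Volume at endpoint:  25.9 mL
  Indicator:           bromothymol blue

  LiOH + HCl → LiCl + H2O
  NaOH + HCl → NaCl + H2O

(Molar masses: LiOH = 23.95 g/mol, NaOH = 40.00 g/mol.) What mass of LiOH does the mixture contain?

n(HCl) = 0.0259 × 0.605 = 0.0157 mol
Let x = n(LiOH), y = n(NaOH).
Titrant: 1x + 1y = 0.0157;  mass: 23.95x + 40.00y = 0.489
Solving, x = 8.58 × 10^-3 mol, y = 7.09 × 10^-3 mol
mass of LiOH = 8.58 × 10^-3 × 23.95 = 0.206 g

0.206 g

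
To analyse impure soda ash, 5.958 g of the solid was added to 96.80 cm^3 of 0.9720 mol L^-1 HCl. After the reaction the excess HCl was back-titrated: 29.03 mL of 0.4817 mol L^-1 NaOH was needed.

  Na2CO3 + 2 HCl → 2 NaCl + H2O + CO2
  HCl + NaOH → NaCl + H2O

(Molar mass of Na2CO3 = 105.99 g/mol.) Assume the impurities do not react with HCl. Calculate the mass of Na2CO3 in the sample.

n(HCl) added = 0.09680 × 0.9720 = 0.09409 mol
n(NaOH) used in back-titration = 0.02903 × 0.4817 = 0.01398 mol
n(HCl) left over = 0.01398 mol (1:1 ratio)
n(HCl) consumed by analyte = 0.09409 − 0.01398 = 0.08011 mol
From the 1:2 ratio, n(Na2CO3) = 1/2 × 0.08011 = 0.04005 mol
mass of Na2CO3 = 0.04005 × 105.99 = 4.245 g

4.245 g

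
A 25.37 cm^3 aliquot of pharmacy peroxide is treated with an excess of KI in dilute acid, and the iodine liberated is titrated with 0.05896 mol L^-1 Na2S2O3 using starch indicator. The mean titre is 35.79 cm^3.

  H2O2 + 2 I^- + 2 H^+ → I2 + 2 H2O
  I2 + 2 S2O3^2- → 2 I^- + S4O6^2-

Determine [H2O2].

n(S2O3^2-) = 0.03579 × 0.05896 = 2.110 × 10^-3 mol
n(I2) = n(S2O3^2-)/2 = 1.055 × 10^-3 mol
n(H2O2) in the aliquot = 1.055 × 10^-3 mol (1:1 ratio)
[H2O2] = 1.055 × 10^-3 / 0.02537 = 0.04159 mol/L

0.04159 mol/L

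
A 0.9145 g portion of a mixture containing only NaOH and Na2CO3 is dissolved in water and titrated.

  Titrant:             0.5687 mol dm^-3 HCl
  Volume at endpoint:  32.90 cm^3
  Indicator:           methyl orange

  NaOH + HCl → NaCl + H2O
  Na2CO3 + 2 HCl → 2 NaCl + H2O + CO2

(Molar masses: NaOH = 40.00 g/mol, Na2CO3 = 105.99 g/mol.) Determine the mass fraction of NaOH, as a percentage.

25.93 %

n(HCl) = 0.03290 × 0.5687 = 0.01871 mol
Let x = n(NaOH), y = n(Na2CO3).
Titrant: 1x + 2y = 0.01871;  mass: 40.00x + 105.99y = 0.9145
Solving, x = 5.929 × 10^-3 mol, y = 6.391 × 10^-3 mol
mass of NaOH = 5.929 × 10^-3 × 40.00 = 0.2372 g
% NaOH = 0.2372 / 0.9145 × 100 = 25.93 %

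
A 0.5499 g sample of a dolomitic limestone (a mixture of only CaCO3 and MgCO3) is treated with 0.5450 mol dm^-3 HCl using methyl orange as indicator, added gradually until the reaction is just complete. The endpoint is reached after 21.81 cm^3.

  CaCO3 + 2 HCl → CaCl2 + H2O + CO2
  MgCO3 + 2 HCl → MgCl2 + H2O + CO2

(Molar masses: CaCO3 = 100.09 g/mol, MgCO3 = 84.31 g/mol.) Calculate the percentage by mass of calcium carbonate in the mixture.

56.32 %

n(HCl) = 0.02181 × 0.5450 = 0.01189 mol
Let x = n(CaCO3), y = n(MgCO3).
Titrant: 2x + 2y = 0.01189;  mass: 100.09x + 84.31y = 0.5499
Solving, x = 3.094 × 10^-3 mol, y = 2.849 × 10^-3 mol
mass of CaCO3 = 3.094 × 10^-3 × 100.09 = 0.3097 g
% CaCO3 = 0.3097 / 0.5499 × 100 = 56.32 %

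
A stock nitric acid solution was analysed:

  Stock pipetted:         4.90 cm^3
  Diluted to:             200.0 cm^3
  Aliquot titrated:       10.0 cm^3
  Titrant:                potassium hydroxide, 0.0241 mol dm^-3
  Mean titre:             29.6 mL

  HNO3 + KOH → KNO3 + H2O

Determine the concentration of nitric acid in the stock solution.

2.91 mol/L

n(KOH) = 0.0296 × 0.0241 = 7.13 × 10^-4 mol
n(HNO3) in the aliquot = 7.13 × 10^-4 mol (1:1 ratio)
[HNO3]_dilute = 7.13 × 10^-4 / 0.0100 = 0.0713 mol/L
Dilution factor = 200.0 / 4.90 = 40.82
[HNO3]_stock = 0.0713 × 40.82 = 2.91 mol/L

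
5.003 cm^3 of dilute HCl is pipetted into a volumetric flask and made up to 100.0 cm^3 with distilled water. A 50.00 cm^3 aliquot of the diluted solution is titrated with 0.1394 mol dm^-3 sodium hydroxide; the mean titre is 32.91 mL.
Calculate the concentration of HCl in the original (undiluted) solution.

HCl + NaOH → NaCl + H2O
n(NaOH) = 0.03291 × 0.1394 = 4.588 × 10^-3 mol
n(HCl) in the aliquot = 4.588 × 10^-3 mol (1:1 ratio)
[HCl]_dilute = 4.588 × 10^-3 / 0.05000 = 0.09175 mol/L
Dilution factor = 100.0 / 5.003 = 19.99
[HCl]_stock = 0.09175 × 19.99 = 1.834 mol/L

1.834 mol/L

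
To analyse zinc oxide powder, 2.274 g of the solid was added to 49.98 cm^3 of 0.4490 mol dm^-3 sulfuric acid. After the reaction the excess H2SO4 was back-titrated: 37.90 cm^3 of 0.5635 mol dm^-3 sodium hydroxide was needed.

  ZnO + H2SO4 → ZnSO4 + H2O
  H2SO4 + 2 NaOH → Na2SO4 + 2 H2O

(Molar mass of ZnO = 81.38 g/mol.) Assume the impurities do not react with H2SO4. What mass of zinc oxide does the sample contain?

n(H2SO4) added = 0.04998 × 0.4490 = 0.02244 mol
n(NaOH) used in back-titration = 0.03790 × 0.5635 = 0.02136 mol
From the 1:2 ratio, n(H2SO4) left over = 1/2 × 0.02136 = 0.01068 mol
n(H2SO4) consumed by analyte = 0.02244 − 0.01068 = 0.01176 mol
n(ZnO) = 0.01176 mol (1:1 ratio)
mass of ZnO = 0.01176 × 81.38 = 0.9572 g

0.9572 g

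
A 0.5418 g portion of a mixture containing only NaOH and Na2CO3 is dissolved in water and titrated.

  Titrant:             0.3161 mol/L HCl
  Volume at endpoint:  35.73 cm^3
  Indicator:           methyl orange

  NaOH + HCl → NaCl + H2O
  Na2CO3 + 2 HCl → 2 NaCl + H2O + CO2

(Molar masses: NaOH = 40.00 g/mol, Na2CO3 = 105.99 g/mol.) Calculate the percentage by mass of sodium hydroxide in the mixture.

32.23 %

n(HCl) = 0.03573 × 0.3161 = 0.01129 mol
Let x = n(NaOH), y = n(Na2CO3).
Titrant: 1x + 2y = 0.01129;  mass: 40.00x + 105.99y = 0.5418
Solving, x = 4.366 × 10^-3 mol, y = 3.464 × 10^-3 mol
mass of NaOH = 4.366 × 10^-3 × 40.00 = 0.1746 g
% NaOH = 0.1746 / 0.5418 × 100 = 32.23 %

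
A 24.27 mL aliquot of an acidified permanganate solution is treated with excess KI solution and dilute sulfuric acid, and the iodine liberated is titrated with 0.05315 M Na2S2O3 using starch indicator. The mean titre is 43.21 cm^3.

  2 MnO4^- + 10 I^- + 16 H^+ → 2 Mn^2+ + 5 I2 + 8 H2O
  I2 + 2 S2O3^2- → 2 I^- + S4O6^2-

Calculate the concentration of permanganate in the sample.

n(S2O3^2-) = 0.04321 × 0.05315 = 2.297 × 10^-3 mol
n(I2) = n(S2O3^2-)/2 = 1.148 × 10^-3 mol
From the 2:5 ratio, n(MnO4^-) in the aliquot = 2/5 × 1.148 × 10^-3 = 4.593 × 10^-4 mol
[MnO4^-] = 4.593 × 10^-4 / 0.02427 = 0.01893 mol/L

0.01893 M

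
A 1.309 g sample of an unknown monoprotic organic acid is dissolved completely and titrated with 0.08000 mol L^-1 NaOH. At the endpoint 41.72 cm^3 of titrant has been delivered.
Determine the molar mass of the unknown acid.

n(NaOH) = 0.04172 L × 0.08000 mol/L = 3.338 × 10^-3 mol
n(HA) = 3.338 × 10^-3 mol (1:1 ratio)
M = m / n = 1.309 g / 3.338 × 10^-3 mol = 392.2 g/mol

392.2 g/mol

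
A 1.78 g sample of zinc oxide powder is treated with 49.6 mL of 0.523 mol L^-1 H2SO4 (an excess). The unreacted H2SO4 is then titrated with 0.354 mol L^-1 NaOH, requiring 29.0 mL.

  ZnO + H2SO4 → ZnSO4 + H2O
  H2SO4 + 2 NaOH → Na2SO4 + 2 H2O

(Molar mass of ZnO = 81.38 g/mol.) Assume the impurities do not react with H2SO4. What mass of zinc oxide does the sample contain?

1.69 g

n(H2SO4) added = 0.0496 × 0.523 = 0.0259 mol
n(NaOH) used in back-titration = 0.0290 × 0.354 = 0.0103 mol
From the 1:2 ratio, n(H2SO4) left over = 1/2 × 0.0103 = 5.13 × 10^-3 mol
n(H2SO4) consumed by analyte = 0.0259 − 5.13 × 10^-3 = 0.0208 mol
n(ZnO) = 0.0208 mol (1:1 ratio)
mass of ZnO = 0.0208 × 81.38 = 1.69 g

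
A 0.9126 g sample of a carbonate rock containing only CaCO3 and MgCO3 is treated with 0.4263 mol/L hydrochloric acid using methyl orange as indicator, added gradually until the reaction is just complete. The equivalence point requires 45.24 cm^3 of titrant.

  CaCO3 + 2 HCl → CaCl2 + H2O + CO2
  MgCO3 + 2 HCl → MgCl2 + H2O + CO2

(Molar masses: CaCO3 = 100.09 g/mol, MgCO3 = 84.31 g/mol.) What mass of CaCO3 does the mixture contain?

0.6318 g

n(HCl) = 0.04524 × 0.4263 = 0.01929 mol
Let x = n(CaCO3), y = n(MgCO3).
Titrant: 2x + 2y = 0.01929;  mass: 100.09x + 84.31y = 0.9126
Solving, x = 6.312 × 10^-3 mol, y = 3.331 × 10^-3 mol
mass of CaCO3 = 6.312 × 10^-3 × 100.09 = 0.6318 g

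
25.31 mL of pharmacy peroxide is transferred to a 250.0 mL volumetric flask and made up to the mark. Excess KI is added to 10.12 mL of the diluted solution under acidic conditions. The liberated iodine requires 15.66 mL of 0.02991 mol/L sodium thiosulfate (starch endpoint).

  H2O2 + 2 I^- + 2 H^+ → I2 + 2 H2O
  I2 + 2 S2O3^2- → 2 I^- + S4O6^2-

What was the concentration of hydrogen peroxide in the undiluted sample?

n(S2O3^2-) = 0.01566 × 0.02991 = 4.684 × 10^-4 mol
n(I2) = n(S2O3^2-)/2 = 2.342 × 10^-4 mol
n(H2O2) in the aliquot = 2.342 × 10^-4 mol (1:1 ratio)
[H2O2]_dilute = 2.342 × 10^-4 / 0.01012 = 0.02314 mol/L
[H2O2]_original = 0.02314 × 250.0/25.31 = 0.2286 mol/L

0.2286 mol/L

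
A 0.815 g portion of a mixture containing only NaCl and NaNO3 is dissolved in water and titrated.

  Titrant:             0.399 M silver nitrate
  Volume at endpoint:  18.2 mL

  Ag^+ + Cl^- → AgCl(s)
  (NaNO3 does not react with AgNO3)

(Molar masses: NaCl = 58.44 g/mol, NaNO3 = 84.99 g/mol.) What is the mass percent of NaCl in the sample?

52.1 %

n(AgNO3) = 0.0182 × 0.399 = 7.26 × 10^-3 mol
Let x = n(NaCl), y = n(NaNO3).
Titrant: 1x = 7.26 × 10^-3;  mass: 58.44x + 84.99y = 0.815
Solving, x = 7.26 × 10^-3 mol, y = 4.60 × 10^-3 mol
mass of NaCl = 7.26 × 10^-3 × 58.44 = 0.424 g
% NaCl = 0.424 / 0.815 × 100 = 52.1 %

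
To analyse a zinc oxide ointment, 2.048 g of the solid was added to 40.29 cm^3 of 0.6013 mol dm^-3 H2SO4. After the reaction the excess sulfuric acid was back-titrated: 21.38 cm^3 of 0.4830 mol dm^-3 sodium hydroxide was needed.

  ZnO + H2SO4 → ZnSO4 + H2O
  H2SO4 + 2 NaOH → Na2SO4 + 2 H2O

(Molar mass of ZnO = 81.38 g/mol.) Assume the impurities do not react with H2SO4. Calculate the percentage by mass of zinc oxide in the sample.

n(H2SO4) added = 0.04029 × 0.6013 = 0.02423 mol
n(NaOH) used in back-titration = 0.02138 × 0.4830 = 0.01033 mol
From the 1:2 ratio, n(H2SO4) left over = 1/2 × 0.01033 = 5.163 × 10^-3 mol
n(H2SO4) consumed by analyte = 0.02423 − 5.163 × 10^-3 = 0.01906 mol
n(ZnO) = 0.01906 mol (1:1 ratio)
mass of ZnO = 0.01906 × 81.38 = 1.551 g
% ZnO = 1.551 / 2.048 × 100 = 75.75 %

75.75 %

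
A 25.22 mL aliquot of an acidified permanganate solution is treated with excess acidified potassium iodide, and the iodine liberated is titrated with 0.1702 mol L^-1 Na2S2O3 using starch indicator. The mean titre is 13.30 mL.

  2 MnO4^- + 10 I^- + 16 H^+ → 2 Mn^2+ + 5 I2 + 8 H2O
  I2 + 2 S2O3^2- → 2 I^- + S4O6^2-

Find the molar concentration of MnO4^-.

n(S2O3^2-) = 0.01330 × 0.1702 = 2.264 × 10^-3 mol
n(I2) = n(S2O3^2-)/2 = 1.132 × 10^-3 mol
From the 2:5 ratio, n(MnO4^-) in the aliquot = 2/5 × 1.132 × 10^-3 = 4.527 × 10^-4 mol
[MnO4^-] = 4.527 × 10^-4 / 0.02522 = 0.01795 mol/L

0.01795 mol/L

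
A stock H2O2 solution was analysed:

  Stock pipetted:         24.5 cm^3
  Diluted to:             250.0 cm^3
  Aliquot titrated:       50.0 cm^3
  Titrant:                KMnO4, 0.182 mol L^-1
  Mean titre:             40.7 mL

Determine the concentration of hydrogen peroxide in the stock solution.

2 MnO4^- + 5 H2O2 + 6 H^+ → 2 Mn^2+ + 5 O2 + 8 H2O
n(KMnO4) = 0.0407 × 0.182 = 7.41 × 10^-3 mol
From the 5:2 ratio, n(H2O2) in the aliquot = 5/2 × 7.41 × 10^-3 = 0.0185 mol
[H2O2]_dilute = 0.0185 / 0.0500 = 0.370 mol/L
Dilution factor = 250.0 / 24.5 = 10.20
[H2O2]_stock = 0.370 × 10.20 = 3.78 mol/L

3.78 mol/L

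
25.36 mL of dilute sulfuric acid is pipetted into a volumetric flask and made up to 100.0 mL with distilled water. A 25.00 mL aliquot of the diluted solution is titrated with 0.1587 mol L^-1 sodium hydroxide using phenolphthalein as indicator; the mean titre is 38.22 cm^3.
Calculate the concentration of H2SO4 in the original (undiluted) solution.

0.4784 mol/L

H2SO4 + 2 NaOH → Na2SO4 + 2 H2O
n(NaOH) = 0.03822 × 0.1587 = 6.066 × 10^-3 mol
From the 1:2 ratio, n(H2SO4) in the aliquot = 1/2 × 6.066 × 10^-3 = 3.033 × 10^-3 mol
[H2SO4]_dilute = 3.033 × 10^-3 / 0.02500 = 0.1213 mol/L
Dilution factor = 100.0 / 25.36 = 3.943
[H2SO4]_stock = 0.1213 × 3.943 = 0.4784 mol/L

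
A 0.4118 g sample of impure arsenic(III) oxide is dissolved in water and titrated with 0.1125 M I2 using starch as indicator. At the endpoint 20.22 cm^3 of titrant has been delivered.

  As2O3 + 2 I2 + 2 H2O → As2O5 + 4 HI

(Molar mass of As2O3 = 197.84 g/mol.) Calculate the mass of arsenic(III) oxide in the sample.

0.2250 g

n(I2) = 0.02022 L × 0.1125 mol/L = 2.275 × 10^-3 mol
From the 1:2 ratio, n(As2O3) = 1/2 × 2.275 × 10^-3 = 1.137 × 10^-3 mol
mass of As2O3 = 1.137 × 10^-3 × 197.84 g/mol = 0.2250 g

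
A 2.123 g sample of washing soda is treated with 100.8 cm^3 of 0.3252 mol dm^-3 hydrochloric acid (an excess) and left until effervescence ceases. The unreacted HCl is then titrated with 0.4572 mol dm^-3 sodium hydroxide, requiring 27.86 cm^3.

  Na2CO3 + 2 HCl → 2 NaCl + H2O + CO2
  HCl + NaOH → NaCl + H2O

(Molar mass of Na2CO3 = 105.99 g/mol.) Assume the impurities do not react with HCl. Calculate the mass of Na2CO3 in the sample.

n(HCl) added = 0.1008 × 0.3252 = 0.03278 mol
n(NaOH) used in back-titration = 0.02786 × 0.4572 = 0.01274 mol
n(HCl) left over = 0.01274 mol (1:1 ratio)
n(HCl) consumed by analyte = 0.03278 − 0.01274 = 0.02004 mol
From the 1:2 ratio, n(Na2CO3) = 1/2 × 0.02004 = 0.01002 mol
mass of Na2CO3 = 0.01002 × 105.99 = 1.062 g

1.062 g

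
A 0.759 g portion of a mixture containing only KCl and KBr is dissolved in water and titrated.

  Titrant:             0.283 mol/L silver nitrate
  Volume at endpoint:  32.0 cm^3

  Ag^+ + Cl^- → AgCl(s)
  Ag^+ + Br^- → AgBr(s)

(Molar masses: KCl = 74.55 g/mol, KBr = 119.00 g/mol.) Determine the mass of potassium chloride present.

0.534 g

n(AgNO3) = 0.0320 × 0.283 = 9.06 × 10^-3 mol
Let x = n(KCl), y = n(KBr).
Titrant: 1x + 1y = 9.06 × 10^-3;  mass: 74.55x + 119.00y = 0.759
Solving, x = 7.17 × 10^-3 mol, y = 1.89 × 10^-3 mol
mass of KCl = 7.17 × 10^-3 × 74.55 = 0.534 g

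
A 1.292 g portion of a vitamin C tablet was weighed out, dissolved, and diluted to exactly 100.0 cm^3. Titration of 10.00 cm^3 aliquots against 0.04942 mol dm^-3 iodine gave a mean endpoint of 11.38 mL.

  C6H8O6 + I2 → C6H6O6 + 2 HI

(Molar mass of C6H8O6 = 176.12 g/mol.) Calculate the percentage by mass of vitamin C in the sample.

76.66 %

n(I2) per titration = 0.01138 × 0.04942 = 5.624 × 10^-4 mol
n(C6H8O6) in each aliquot = 5.624 × 10^-4 mol (1:1 ratio)
n(C6H8O6) in the whole flask = 5.624 × 10^-4 × 100.0/10.00 = 5.624 × 10^-3 mol
mass of C6H8O6 = 5.624 × 10^-3 × 176.12 = 0.9905 g
% C6H8O6 = 0.9905 / 1.292 × 100 = 76.66 %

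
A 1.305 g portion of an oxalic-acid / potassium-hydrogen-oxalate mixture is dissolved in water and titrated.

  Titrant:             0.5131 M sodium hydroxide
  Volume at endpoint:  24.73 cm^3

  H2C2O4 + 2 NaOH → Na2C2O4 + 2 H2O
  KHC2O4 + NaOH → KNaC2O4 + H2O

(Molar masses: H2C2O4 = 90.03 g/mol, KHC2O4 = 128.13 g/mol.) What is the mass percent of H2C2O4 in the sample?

n(NaOH) = 0.02473 × 0.5131 = 0.01269 mol
Let x = n(H2C2O4), y = n(KHC2O4).
Titrant: 2x + 1y = 0.01269;  mass: 90.03x + 128.13y = 1.305
Solving, x = 1.930 × 10^-3 mol, y = 8.829 × 10^-3 mol
mass of H2C2O4 = 1.930 × 10^-3 × 90.03 = 0.1738 g
% H2C2O4 = 0.1738 / 1.305 × 100 = 13.32 %

13.32 %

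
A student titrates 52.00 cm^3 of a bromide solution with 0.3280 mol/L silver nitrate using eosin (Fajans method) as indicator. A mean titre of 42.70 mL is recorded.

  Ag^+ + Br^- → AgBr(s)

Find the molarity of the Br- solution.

0.2693 mol/L

n(AgNO3) = 0.04270 L × 0.3280 mol/L = 0.01401 mol
n(Br-) = 0.01401 mol (1:1 mole ratio)
[Br-] = 0.01401 mol / 0.05200 L = 0.2693 mol/L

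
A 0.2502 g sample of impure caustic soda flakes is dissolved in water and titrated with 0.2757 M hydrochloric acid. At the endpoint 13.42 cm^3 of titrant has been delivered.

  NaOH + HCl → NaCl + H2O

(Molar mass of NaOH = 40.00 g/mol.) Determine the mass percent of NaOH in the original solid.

n(HCl) = 0.01342 L × 0.2757 mol/L = 3.700 × 10^-3 mol
n(NaOH) = 3.700 × 10^-3 mol (1:1 ratio)
mass of NaOH = 3.700 × 10^-3 × 40.00 g/mol = 0.1480 g
% NaOH = 0.1480 / 0.2502 × 100 = 59.15 %

59.15 %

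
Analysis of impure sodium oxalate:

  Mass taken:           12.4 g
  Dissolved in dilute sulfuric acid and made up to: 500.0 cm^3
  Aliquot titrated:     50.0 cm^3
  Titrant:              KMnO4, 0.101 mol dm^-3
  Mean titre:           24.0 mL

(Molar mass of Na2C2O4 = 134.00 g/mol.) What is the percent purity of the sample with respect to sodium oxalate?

2 MnO4^- + 5 C2O4^2- + 16 H^+ → 2 Mn^2+ + 10 CO2 + 8 H2O
n(KMnO4) per titration = 0.0240 × 0.101 = 2.42 × 10^-3 mol
From the 5:2 ratio, n(Na2C2O4) in each aliquot = 5/2 × 2.42 × 10^-3 = 6.06 × 10^-3 mol
n(Na2C2O4) in the whole flask = 6.06 × 10^-3 × 500.0/50.0 = 0.0606 mol
mass of Na2C2O4 = 0.0606 × 134.00 = 8.12 g
% Na2C2O4 = 8.12 / 12.4 × 100 = 65.5 %

65.5 %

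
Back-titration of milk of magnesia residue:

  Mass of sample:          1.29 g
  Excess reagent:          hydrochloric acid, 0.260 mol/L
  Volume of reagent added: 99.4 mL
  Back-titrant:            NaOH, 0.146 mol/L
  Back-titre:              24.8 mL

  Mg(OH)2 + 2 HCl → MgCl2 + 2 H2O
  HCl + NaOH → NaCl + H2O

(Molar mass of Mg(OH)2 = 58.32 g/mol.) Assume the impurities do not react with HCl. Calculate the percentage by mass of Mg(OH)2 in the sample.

n(HCl) added = 0.0994 × 0.260 = 0.0258 mol
n(NaOH) used in back-titration = 0.0248 × 0.146 = 3.62 × 10^-3 mol
n(HCl) left over = 3.62 × 10^-3 mol (1:1 ratio)
n(HCl) consumed by analyte = 0.0258 − 3.62 × 10^-3 = 0.0222 mol
From the 1:2 ratio, n(Mg(OH)2) = 1/2 × 0.0222 = 0.0111 mol
mass of Mg(OH)2 = 0.0111 × 58.32 = 0.648 g
% Mg(OH)2 = 0.648 / 1.29 × 100 = 50.2 %

50.2 %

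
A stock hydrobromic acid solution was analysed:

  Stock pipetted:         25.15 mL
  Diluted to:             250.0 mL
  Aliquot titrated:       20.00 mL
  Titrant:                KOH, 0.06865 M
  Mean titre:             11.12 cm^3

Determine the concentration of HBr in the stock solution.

HBr + KOH → KBr + H2O
n(KOH) = 0.01112 × 0.06865 = 7.634 × 10^-4 mol
n(HBr) in the aliquot = 7.634 × 10^-4 mol (1:1 ratio)
[HBr]_dilute = 7.634 × 10^-4 / 0.02000 = 0.03817 mol/L
Dilution factor = 250.0 / 25.15 = 9.940
[HBr]_stock = 0.03817 × 9.940 = 0.3794 mol/L

0.3794 M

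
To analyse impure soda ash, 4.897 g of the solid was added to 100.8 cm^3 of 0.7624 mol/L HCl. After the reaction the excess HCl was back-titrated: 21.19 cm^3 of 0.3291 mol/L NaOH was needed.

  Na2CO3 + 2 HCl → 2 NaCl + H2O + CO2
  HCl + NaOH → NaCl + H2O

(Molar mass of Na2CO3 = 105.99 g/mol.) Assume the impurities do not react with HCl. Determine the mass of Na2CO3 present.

n(HCl) added = 0.1008 × 0.7624 = 0.07685 mol
n(NaOH) used in back-titration = 0.02119 × 0.3291 = 6.974 × 10^-3 mol
n(HCl) left over = 6.974 × 10^-3 mol (1:1 ratio)
n(HCl) consumed by analyte = 0.07685 − 6.974 × 10^-3 = 0.06988 mol
From the 1:2 ratio, n(Na2CO3) = 1/2 × 0.06988 = 0.03494 mol
mass of Na2CO3 = 0.03494 × 105.99 = 3.703 g

3.703 g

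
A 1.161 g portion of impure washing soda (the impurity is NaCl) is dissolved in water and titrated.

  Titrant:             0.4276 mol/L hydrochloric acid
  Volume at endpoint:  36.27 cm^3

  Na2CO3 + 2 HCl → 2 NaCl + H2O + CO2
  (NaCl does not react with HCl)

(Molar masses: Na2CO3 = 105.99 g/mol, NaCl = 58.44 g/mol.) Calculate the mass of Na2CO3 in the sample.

n(HCl) = 0.03627 × 0.4276 = 0.01551 mol
Let x = n(Na2CO3), y = n(NaCl).
Titrant: 2x = 0.01551;  mass: 105.99x + 58.44y = 1.161
Solving, x = 7.755 × 10^-3 mol, y = 5.802 × 10^-3 mol
mass of Na2CO3 = 7.755 × 10^-3 × 105.99 = 0.8219 g

0.8219 g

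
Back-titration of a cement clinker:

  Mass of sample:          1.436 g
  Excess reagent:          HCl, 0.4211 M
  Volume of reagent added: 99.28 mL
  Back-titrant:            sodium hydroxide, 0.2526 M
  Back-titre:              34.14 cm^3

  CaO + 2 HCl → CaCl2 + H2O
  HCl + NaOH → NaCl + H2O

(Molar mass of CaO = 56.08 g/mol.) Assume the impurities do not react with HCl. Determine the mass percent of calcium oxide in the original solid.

64.79 %

n(HCl) added = 0.09928 × 0.4211 = 0.04181 mol
n(NaOH) used in back-titration = 0.03414 × 0.2526 = 8.624 × 10^-3 mol
n(HCl) left over = 8.624 × 10^-3 mol (1:1 ratio)
n(HCl) consumed by analyte = 0.04181 − 8.624 × 10^-3 = 0.03318 mol
From the 1:2 ratio, n(CaO) = 1/2 × 0.03318 = 0.01659 mol
mass of CaO = 0.01659 × 56.08 = 0.9305 g
% CaO = 0.9305 / 1.436 × 100 = 64.79 %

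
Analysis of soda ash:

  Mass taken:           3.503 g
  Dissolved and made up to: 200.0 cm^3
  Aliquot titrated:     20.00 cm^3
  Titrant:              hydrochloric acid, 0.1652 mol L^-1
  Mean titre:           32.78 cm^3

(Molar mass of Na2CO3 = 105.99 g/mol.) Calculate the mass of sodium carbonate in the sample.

2.870 g

Na2CO3 + 2 HCl → 2 NaCl + H2O + CO2
n(HCl) per titration = 0.03278 × 0.1652 = 5.415 × 10^-3 mol
From the 1:2 ratio, n(Na2CO3) in each aliquot = 1/2 × 5.415 × 10^-3 = 2.708 × 10^-3 mol
n(Na2CO3) in the whole flask = 2.708 × 10^-3 × 200.0/20.00 = 0.02708 mol
mass of Na2CO3 = 0.02708 × 105.99 = 2.870 g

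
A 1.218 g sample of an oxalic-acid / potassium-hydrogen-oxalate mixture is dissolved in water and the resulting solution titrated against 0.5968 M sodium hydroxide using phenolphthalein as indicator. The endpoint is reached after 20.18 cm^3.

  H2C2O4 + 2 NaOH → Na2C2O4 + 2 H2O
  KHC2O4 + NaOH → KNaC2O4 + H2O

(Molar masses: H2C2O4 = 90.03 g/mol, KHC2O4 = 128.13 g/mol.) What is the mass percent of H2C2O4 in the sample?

14.46 %

n(NaOH) = 0.02018 × 0.5968 = 0.01204 mol
Let x = n(H2C2O4), y = n(KHC2O4).
Titrant: 2x + 1y = 0.01204;  mass: 90.03x + 128.13y = 1.218
Solving, x = 1.956 × 10^-3 mol, y = 8.132 × 10^-3 mol
mass of H2C2O4 = 1.956 × 10^-3 × 90.03 = 0.1761 g
% H2C2O4 = 0.1761 / 1.218 × 100 = 14.46 %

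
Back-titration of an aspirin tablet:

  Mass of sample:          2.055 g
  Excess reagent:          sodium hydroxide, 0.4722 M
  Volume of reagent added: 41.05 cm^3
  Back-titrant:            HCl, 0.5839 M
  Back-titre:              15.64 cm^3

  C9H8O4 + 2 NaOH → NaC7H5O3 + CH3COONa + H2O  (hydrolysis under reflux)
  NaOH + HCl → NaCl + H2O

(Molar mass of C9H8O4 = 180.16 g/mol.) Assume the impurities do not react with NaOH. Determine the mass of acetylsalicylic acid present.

0.9235 g

n(NaOH) added = 0.04105 × 0.4722 = 0.01938 mol
n(HCl) used in back-titration = 0.01564 × 0.5839 = 9.132 × 10^-3 mol
n(NaOH) left over = 9.132 × 10^-3 mol (1:1 ratio)
n(NaOH) consumed by analyte = 0.01938 − 9.132 × 10^-3 = 0.01025 mol
From the 1:2 ratio, n(C9H8O4) = 1/2 × 0.01025 = 5.126 × 10^-3 mol
mass of C9H8O4 = 5.126 × 10^-3 × 180.16 = 0.9235 g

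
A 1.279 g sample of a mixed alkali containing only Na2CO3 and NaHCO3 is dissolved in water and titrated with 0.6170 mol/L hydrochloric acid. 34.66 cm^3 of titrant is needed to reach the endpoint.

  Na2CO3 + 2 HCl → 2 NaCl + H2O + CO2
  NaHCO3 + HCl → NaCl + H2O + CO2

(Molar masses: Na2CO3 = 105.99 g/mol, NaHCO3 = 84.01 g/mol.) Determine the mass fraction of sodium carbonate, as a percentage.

69.15 %

n(HCl) = 0.03466 × 0.6170 = 0.02139 mol
Let x = n(Na2CO3), y = n(NaHCO3).
Titrant: 2x + 1y = 0.02139;  mass: 105.99x + 84.01y = 1.279
Solving, x = 8.344 × 10^-3 mol, y = 4.697 × 10^-3 mol
mass of Na2CO3 = 8.344 × 10^-3 × 105.99 = 0.8844 g
% Na2CO3 = 0.8844 / 1.279 × 100 = 69.15 %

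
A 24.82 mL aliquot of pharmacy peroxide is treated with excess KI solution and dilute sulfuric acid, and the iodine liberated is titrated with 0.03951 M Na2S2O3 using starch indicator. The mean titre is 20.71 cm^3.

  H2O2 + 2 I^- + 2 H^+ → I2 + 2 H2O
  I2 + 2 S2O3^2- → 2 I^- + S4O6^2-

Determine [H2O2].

n(S2O3^2-) = 0.02071 × 0.03951 = 8.183 × 10^-4 mol
n(I2) = n(S2O3^2-)/2 = 4.091 × 10^-4 mol
n(H2O2) in the aliquot = 4.091 × 10^-4 mol (1:1 ratio)
[H2O2] = 4.091 × 10^-4 / 0.02482 = 0.01648 mol/L

0.01648 M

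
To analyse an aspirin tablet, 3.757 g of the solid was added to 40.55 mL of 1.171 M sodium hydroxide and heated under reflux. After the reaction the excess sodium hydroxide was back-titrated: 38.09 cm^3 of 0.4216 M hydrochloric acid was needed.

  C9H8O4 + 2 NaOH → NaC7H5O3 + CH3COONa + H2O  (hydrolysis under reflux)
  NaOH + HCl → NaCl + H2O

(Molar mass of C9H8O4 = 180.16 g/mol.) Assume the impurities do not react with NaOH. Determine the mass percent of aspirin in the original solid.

n(NaOH) added = 0.04055 × 1.171 = 0.04748 mol
n(HCl) used in back-titration = 0.03809 × 0.4216 = 0.01606 mol
n(NaOH) left over = 0.01606 mol (1:1 ratio)
n(NaOH) consumed by analyte = 0.04748 − 0.01606 = 0.03143 mol
From the 1:2 ratio, n(C9H8O4) = 1/2 × 0.03143 = 0.01571 mol
mass of C9H8O4 = 0.01571 × 180.16 = 2.831 g
% C9H8O4 = 2.831 / 3.757 × 100 = 75.35 %

75.35 %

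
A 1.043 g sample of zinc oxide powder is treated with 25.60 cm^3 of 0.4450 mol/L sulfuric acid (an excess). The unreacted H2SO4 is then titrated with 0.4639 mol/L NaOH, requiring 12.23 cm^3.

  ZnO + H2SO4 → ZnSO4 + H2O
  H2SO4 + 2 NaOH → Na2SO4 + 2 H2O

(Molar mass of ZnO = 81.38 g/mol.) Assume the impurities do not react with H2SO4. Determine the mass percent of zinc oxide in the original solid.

66.75 %

n(H2SO4) added = 0.02560 × 0.4450 = 0.01139 mol
n(NaOH) used in back-titration = 0.01223 × 0.4639 = 5.673 × 10^-3 mol
From the 1:2 ratio, n(H2SO4) left over = 1/2 × 5.673 × 10^-3 = 2.837 × 10^-3 mol
n(H2SO4) consumed by analyte = 0.01139 − 2.837 × 10^-3 = 8.555 × 10^-3 mol
n(ZnO) = 8.555 × 10^-3 mol (1:1 ratio)
mass of ZnO = 8.555 × 10^-3 × 81.38 = 0.6962 g
% ZnO = 0.6962 / 1.043 × 100 = 66.75 %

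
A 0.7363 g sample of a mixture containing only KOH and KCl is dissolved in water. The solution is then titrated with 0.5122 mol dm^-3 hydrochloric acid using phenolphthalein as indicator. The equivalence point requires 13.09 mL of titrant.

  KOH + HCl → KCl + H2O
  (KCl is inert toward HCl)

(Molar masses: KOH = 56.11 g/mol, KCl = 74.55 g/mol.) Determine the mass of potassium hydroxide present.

0.3762 g

n(HCl) = 0.01309 × 0.5122 = 6.705 × 10^-3 mol
Let x = n(KOH), y = n(KCl).
Titrant: 1x = 6.705 × 10^-3;  mass: 56.11x + 74.55y = 0.7363
Solving, x = 6.705 × 10^-3 mol, y = 4.830 × 10^-3 mol
mass of KOH = 6.705 × 10^-3 × 56.11 = 0.3762 g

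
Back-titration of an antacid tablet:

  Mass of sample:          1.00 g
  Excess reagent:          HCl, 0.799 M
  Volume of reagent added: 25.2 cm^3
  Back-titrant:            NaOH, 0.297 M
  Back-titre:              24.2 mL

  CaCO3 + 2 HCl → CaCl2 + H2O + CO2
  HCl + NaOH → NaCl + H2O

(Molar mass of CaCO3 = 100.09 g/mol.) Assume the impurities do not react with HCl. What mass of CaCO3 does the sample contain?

0.648 g

n(HCl) added = 0.0252 × 0.799 = 0.0201 mol
n(NaOH) used in back-titration = 0.0242 × 0.297 = 7.19 × 10^-3 mol
n(HCl) left over = 7.19 × 10^-3 mol (1:1 ratio)
n(HCl) consumed by analyte = 0.0201 − 7.19 × 10^-3 = 0.0129 mol
From the 1:2 ratio, n(CaCO3) = 1/2 × 0.0129 = 6.47 × 10^-3 mol
mass of CaCO3 = 6.47 × 10^-3 × 100.09 = 0.648 g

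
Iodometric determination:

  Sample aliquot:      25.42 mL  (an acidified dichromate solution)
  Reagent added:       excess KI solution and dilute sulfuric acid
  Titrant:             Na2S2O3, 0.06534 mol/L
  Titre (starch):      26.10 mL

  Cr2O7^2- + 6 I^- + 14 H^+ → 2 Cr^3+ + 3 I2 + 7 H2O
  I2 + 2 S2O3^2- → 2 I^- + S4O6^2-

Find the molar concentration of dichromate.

0.01118 mol/L

n(S2O3^2-) = 0.02610 × 0.06534 = 1.705 × 10^-3 mol
n(I2) = n(S2O3^2-)/2 = 8.527 × 10^-4 mol
From the 1:3 ratio, n(Cr2O7^2-) in the aliquot = 1/3 × 8.527 × 10^-4 = 2.842 × 10^-4 mol
[Cr2O7^2-] = 2.842 × 10^-4 / 0.02542 = 0.01118 mol/L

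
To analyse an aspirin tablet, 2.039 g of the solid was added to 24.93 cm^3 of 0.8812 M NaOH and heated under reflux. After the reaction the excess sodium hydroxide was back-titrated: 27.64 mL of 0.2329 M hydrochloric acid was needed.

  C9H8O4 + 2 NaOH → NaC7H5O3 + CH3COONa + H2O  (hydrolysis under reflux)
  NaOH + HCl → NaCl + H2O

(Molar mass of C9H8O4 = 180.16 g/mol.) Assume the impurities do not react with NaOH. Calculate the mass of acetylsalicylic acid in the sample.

n(NaOH) added = 0.02493 × 0.8812 = 0.02197 mol
n(HCl) used in back-titration = 0.02764 × 0.2329 = 6.437 × 10^-3 mol
n(NaOH) left over = 6.437 × 10^-3 mol (1:1 ratio)
n(NaOH) consumed by analyte = 0.02197 − 6.437 × 10^-3 = 0.01553 mol
From the 1:2 ratio, n(C9H8O4) = 1/2 × 0.01553 = 7.765 × 10^-3 mol
mass of C9H8O4 = 7.765 × 10^-3 × 180.16 = 1.399 g

1.399 g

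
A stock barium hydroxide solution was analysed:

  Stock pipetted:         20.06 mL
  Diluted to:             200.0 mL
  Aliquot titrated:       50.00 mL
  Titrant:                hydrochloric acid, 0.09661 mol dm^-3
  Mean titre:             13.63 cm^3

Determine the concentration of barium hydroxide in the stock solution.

Ba(OH)2 + 2 HCl → BaCl2 + 2 H2O
n(HCl) = 0.01363 × 0.09661 = 1.317 × 10^-3 mol
From the 1:2 ratio, n(Ba(OH)2) in the aliquot = 1/2 × 1.317 × 10^-3 = 6.584 × 10^-4 mol
[Ba(OH)2]_dilute = 6.584 × 10^-4 / 0.05000 = 0.01317 mol/L
Dilution factor = 200.0 / 20.06 = 9.970
[Ba(OH)2]_stock = 0.01317 × 9.970 = 0.1313 mol/L

0.1313 mol/L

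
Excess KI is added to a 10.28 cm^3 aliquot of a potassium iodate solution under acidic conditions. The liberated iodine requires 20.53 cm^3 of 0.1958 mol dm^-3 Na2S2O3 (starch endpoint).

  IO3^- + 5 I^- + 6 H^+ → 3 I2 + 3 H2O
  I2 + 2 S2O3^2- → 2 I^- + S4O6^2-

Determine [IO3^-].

n(S2O3^2-) = 0.02053 × 0.1958 = 4.020 × 10^-3 mol
n(I2) = n(S2O3^2-)/2 = 2.010 × 10^-3 mol
From the 1:3 ratio, n(IO3^-) in the aliquot = 1/3 × 2.010 × 10^-3 = 6.700 × 10^-4 mol
[IO3^-] = 6.700 × 10^-4 / 0.01028 = 0.06517 mol/L

0.06517 mol/L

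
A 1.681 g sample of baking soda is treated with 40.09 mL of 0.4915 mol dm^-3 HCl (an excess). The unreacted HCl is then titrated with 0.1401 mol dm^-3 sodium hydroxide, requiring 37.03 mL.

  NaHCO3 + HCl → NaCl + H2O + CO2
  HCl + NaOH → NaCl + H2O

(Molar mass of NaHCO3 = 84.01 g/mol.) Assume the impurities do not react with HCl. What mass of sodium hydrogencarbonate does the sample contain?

n(HCl) added = 0.04009 × 0.4915 = 0.01970 mol
n(NaOH) used in back-titration = 0.03703 × 0.1401 = 5.188 × 10^-3 mol
n(HCl) left over = 5.188 × 10^-3 mol (1:1 ratio)
n(HCl) consumed by analyte = 0.01970 − 5.188 × 10^-3 = 0.01452 mol
n(NaHCO3) = 0.01452 mol (1:1 ratio)
mass of NaHCO3 = 0.01452 × 84.01 = 1.220 g

1.220 g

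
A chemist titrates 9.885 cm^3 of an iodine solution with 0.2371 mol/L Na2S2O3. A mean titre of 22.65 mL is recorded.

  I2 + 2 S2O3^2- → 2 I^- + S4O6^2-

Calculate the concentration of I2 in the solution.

n(Na2S2O3) = 0.02265 L × 0.2371 mol/L = 5.370 × 10^-3 mol
From the 1:2 mole ratio, n(I2) = 1/2 × 5.370 × 10^-3 = 2.685 × 10^-3 mol
[I2] = 2.685 × 10^-3 mol / 0.009885 L = 0.2716 mol/L

0.2716 mol/L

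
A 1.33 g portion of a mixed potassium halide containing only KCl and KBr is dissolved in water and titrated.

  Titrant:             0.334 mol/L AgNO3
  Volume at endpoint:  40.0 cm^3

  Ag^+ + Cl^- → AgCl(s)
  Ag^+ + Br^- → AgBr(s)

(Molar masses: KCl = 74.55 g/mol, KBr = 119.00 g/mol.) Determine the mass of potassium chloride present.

n(AgNO3) = 0.0400 × 0.334 = 0.0134 mol
Let x = n(KCl), y = n(KBr).
Titrant: 1x + 1y = 0.0134;  mass: 74.55x + 119.00y = 1.33
Solving, x = 5.85 × 10^-3 mol, y = 7.51 × 10^-3 mol
mass of KCl = 5.85 × 10^-3 × 74.55 = 0.436 g

0.436 g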